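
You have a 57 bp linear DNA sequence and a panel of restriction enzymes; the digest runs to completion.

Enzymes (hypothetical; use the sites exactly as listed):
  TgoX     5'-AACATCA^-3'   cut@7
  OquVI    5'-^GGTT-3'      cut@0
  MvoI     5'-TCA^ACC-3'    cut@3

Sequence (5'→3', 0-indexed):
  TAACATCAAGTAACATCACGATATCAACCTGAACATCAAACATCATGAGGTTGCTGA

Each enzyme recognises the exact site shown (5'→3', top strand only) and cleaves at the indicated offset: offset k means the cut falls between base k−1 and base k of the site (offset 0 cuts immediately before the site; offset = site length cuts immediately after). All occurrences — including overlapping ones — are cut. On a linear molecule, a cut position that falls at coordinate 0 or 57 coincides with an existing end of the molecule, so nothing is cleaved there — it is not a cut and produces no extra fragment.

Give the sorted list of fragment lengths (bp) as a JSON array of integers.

Per-enzyme occurrences:
  TgoX (AACATCA, off=7): starts [1, 11, 31, 38] → cuts [8, 18, 38, 45]
  OquVI (GGTT, off=0): starts [48] → cuts [48]
  MvoI (TCAACC, off=3): starts [23] → cuts [26]

All cut coordinates (distinct, sorted): [8, 18, 26, 38, 45, 48]

Fragment lengths:
  [0,8): 8 bp
  [8,18): 10 bp
  [18,26): 8 bp
  [26,38): 12 bp
  [38,45): 7 bp
  [45,48): 3 bp
  [48,57): 9 bp

[3,7,8,8,9,10,12]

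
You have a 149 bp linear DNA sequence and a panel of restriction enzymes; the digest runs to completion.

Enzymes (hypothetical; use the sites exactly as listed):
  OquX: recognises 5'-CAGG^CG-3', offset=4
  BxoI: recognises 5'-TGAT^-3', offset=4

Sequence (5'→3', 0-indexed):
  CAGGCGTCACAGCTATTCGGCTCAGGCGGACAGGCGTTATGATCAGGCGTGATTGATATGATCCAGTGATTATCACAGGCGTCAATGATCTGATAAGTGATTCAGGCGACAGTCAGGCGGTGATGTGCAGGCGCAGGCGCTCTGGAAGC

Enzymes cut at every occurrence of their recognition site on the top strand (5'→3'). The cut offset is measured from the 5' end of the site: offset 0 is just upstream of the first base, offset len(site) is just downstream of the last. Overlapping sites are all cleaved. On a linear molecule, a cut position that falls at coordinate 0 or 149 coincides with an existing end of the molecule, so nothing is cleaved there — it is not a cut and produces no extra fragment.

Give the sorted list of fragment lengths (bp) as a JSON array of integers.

[4,4,4,5,5,5,6,6,7,7,7,8,8,9,9,10,11,12,22]

Per-enzyme occurrences:
  OquX (CAGGCG, off=4): starts [0, 22, 30, 43, 75, 102, 113, 127, 133] → cuts [4, 26, 34, 47, 79, 106, 117, 131, 137]
  BxoI (TGAT, off=4): starts [39, 49, 53, 58, 66, 85, 90, 97, 120] → cuts [43, 53, 57, 62, 70, 89, 94, 101, 124]

Pooled cuts: [4, 26, 34, 43, 47, 53, 57, 62, 70, 79, 89, 94, 101, 106, 117, 124, 131, 137]

Fragment lengths:
  [0,4): 4 bp
  [4,26): 22 bp
  [26,34): 8 bp
  [34,43): 9 bp
  [43,47): 4 bp
  [47,53): 6 bp
  [53,57): 4 bp
  [57,62): 5 bp
  [62,70): 8 bp
  [70,79): 9 bp
  [79,89): 10 bp
  [89,94): 5 bp
  [94,101): 7 bp
  [101,106): 5 bp
  [106,117): 11 bp
  [117,124): 7 bp
  [124,131): 7 bp
  [131,137): 6 bp
  [137,149): 12 bp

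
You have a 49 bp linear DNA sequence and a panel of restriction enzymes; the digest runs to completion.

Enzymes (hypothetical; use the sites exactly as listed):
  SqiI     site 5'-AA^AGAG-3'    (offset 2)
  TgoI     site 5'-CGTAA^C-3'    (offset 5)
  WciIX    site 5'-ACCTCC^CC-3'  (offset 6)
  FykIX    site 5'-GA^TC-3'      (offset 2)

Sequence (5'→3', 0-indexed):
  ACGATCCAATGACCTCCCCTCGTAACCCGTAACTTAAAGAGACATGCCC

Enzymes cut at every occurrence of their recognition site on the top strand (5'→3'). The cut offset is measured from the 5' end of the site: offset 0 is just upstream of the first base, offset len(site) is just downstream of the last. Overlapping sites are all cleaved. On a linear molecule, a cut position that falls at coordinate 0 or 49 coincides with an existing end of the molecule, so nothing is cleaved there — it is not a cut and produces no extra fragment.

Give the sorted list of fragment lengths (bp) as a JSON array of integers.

Site scan:
  SqiI (AAAGAG, off=2): starts [35] → cuts [37]
  TgoI (CGTAAC, off=5): starts [20, 27] → cuts [25, 32]
  WciIX (ACCTCCCC, off=6): starts [11] → cuts [17]
  FykIX (GATC, off=2): starts [2] → cuts [4]

All cut coordinates (distinct, sorted): [4, 17, 25, 32, 37]

Fragment lengths:
  [0,4): 4 bp
  [4,17): 13 bp
  [17,25): 8 bp
  [25,32): 7 bp
  [32,37): 5 bp
  [37,49): 12 bp

[4,5,7,8,12,13]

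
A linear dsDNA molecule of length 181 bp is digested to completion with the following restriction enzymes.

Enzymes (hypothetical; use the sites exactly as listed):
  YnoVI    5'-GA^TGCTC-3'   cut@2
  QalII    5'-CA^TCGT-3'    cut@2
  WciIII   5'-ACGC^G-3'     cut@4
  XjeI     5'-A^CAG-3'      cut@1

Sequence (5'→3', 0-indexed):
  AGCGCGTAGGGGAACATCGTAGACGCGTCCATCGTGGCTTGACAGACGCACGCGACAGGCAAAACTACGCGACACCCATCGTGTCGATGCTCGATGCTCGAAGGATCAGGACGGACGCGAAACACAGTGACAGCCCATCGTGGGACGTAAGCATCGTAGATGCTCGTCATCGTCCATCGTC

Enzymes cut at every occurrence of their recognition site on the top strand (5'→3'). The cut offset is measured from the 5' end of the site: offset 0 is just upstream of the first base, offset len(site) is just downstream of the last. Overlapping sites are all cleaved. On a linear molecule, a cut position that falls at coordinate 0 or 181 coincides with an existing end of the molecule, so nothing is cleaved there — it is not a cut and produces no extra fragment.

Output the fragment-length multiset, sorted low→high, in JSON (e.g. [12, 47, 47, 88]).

[2,5,5,6,6,7,7,7,7,8,9,9,10,11,11,15,16,16,24]

Per-enzyme occurrences:
  YnoVI GATGCTC/2: at [85, 92, 158] ⇒ [87, 94, 160]
  QalII CATCGT/2: at [14, 29, 76, 135, 151, 167, 174] ⇒ [16, 31, 78, 137, 153, 169, 176]
  WciIII ACGCG/4: at [22, 49, 66, 114] ⇒ [26, 53, 70, 118]
  XjeI ACAG/1: at [41, 54, 123, 129] ⇒ [42, 55, 124, 130]

Pooled cuts: [16, 26, 31, 42, 53, 55, 70, 78, 87, 94, 118, 124, 130, 137, 153, 160, 169, 176]

Fragment lengths:
  [0,16): 16 bp
  [16,26): 10 bp
  [26,31): 5 bp
  [31,42): 11 bp
  [42,53): 11 bp
  [53,55): 2 bp
  [55,70): 15 bp
  [70,78): 8 bp
  [78,87): 9 bp
  [87,94): 7 bp
  [94,118): 24 bp
  [118,124): 6 bp
  [124,130): 6 bp
  [130,137): 7 bp
  [137,153): 16 bp
  [153,160): 7 bp
  [160,169): 9 bp
  [169,176): 7 bp
  [176,181): 5 bp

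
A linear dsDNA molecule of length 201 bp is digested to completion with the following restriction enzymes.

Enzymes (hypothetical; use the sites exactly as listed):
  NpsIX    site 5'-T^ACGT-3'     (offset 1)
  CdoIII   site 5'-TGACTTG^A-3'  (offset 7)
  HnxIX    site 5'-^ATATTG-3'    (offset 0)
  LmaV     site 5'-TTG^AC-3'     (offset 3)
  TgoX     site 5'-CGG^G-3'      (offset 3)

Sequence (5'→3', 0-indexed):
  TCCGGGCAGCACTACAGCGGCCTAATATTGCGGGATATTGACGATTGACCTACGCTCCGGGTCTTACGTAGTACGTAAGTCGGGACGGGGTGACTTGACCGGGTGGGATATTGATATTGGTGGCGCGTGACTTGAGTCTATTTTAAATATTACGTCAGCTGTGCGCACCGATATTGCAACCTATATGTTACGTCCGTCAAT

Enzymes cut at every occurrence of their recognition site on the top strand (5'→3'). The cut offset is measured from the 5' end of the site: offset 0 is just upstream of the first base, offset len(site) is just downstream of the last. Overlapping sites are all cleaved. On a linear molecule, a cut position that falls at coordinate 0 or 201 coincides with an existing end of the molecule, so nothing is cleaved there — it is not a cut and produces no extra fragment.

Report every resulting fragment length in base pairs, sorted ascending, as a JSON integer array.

[1,5,5,5,5,5,6,6,7,7,9,9,11,12,13,17,19,19,19,21]

Site scan:
  NpsIX (TACGT, off=1): starts [64, 71, 150, 188] → cuts [65, 72, 151, 189]
  CdoIII (TGACTTGA, off=7): starts [90, 127] → cuts [97, 134]
  HnxIX (ATATTG, off=0): starts [24, 34, 107, 113, 170] → cuts [24, 34, 107, 113, 170]
  LmaV (TTGAC, off=3): starts [37, 44, 94] → cuts [40, 47, 97]
  TgoX (CGGG, off=3): starts [2, 30, 57, 80, 85, 99] → cuts [5, 33, 60, 83, 88, 102]

Pooled cuts: [5, 24, 33, 34, 40, 47, 60, 65, 72, 83, 88, 97, 102, 107, 113, 134, 151, 170, 189]

Fragments:
  [0,5): 5 bp
  [5,24): 19 bp
  [24,33): 9 bp
  [33,34): 1 bp
  [34,40): 6 bp
  [40,47): 7 bp
  [47,60): 13 bp
  [60,65): 5 bp
  [65,72): 7 bp
  [72,83): 11 bp
  [83,88): 5 bp
  [88,97): 9 bp
  [97,102): 5 bp
  [102,107): 5 bp
  [107,113): 6 bp
  [113,134): 21 bp
  [134,151): 17 bp
  [151,170): 19 bp
  [170,189): 19 bp
  [189,201): 12 bp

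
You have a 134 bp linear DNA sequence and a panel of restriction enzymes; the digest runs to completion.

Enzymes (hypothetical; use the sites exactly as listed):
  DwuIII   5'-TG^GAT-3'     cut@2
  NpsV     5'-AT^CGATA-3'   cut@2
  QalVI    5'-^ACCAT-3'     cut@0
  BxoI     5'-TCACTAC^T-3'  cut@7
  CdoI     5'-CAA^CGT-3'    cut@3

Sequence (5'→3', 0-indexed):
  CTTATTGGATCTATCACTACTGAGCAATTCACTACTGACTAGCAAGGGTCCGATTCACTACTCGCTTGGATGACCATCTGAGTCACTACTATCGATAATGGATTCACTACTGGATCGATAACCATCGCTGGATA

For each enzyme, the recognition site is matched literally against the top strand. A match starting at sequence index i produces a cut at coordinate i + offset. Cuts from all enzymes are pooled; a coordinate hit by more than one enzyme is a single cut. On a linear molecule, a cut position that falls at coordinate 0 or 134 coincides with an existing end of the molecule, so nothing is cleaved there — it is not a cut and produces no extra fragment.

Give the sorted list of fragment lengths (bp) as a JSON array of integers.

Scan for sites:
  DwuIII (TGGAT, off=2): starts [5, 66, 98, 110, 128] → cuts [7, 68, 100, 112, 130]
  NpsV (ATCGATA, off=2): starts [90, 113] → cuts [92, 115]
  QalVI (ACCAT, off=0): starts [72, 120] → cuts [72, 120]
  BxoI (TCACTACT, off=7): starts [13, 28, 54, 82, 103] → cuts [20, 35, 61, 89, 110]
  CdoI (CAACGT, off=3): no sites

All cut coordinates (distinct, sorted): [7, 20, 35, 61, 68, 72, 89, 92, 100, 110, 112, 115, 120, 130]

Fragment lengths:
  [0,7): 7 bp
  [7,20): 13 bp
  [20,35): 15 bp
  [35,61): 26 bp
  [61,68): 7 bp
  [68,72): 4 bp
  [72,89): 17 bp
  [89,92): 3 bp
  [92,100): 8 bp
  [100,110): 10 bp
  [110,112): 2 bp
  [112,115): 3 bp
  [115,120): 5 bp
  [120,130): 10 bp
  [130,134): 4 bp

[2,3,3,4,4,5,7,7,8,10,10,13,15,17,26]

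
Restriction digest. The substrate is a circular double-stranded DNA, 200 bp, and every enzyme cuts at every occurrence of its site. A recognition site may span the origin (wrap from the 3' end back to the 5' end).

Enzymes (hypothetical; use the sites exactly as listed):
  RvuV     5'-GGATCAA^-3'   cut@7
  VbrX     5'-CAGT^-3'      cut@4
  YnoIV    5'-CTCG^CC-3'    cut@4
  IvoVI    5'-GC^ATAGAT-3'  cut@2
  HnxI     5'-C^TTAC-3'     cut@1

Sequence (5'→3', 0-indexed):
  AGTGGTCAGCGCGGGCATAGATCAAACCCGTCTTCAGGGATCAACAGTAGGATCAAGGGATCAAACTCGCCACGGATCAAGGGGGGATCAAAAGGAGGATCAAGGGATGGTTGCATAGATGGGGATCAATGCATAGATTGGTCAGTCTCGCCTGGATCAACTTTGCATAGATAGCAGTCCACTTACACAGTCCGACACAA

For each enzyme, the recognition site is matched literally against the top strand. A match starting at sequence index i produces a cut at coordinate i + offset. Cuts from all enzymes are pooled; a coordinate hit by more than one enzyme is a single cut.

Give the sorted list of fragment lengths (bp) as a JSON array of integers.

[3,4,4,4,5,6,8,8,9,10,11,11,11,12,12,14,15,25,28]

Per-enzyme occurrences:
  RvuV GGATCAA/7: at [37, 49, 57, 73, 84, 96, 122, 153] ⇒ [44, 56, 64, 80, 91, 103, 129, 160]
  VbrX CAGT/4: at [44, 142, 174, 187] ⇒ [48, 146, 178, 191]
  YnoIV CTCGCC/4: at [65, 146] ⇒ [69, 150]
  IvoVI GCATAGAT/2: at [14, 112, 130, 164] ⇒ [16, 114, 132, 166]
  HnxI CTTAC/1: at [181] ⇒ [182]

All cut coordinates (distinct, sorted): [16, 44, 48, 56, 64, 69, 80, 91, 103, 114, 129, 132, 146, 150, 160, 166, 178, 182, 191]

Fragments:
  16→44: 28 bp
  44→48: 4 bp
  48→56: 8 bp
  56→64: 8 bp
  64→69: 5 bp
  69→80: 11 bp
  80→91: 11 bp
  91→103: 12 bp
  103→114: 11 bp
  114→129: 15 bp
  129→132: 3 bp
  132→146: 14 bp
  146→150: 4 bp
  150→160: 10 bp
  160→166: 6 bp
  166→178: 12 bp
  178→182: 4 bp
  182→191: 9 bp
  191→16 (wrap): 200-191+16 = 25 bp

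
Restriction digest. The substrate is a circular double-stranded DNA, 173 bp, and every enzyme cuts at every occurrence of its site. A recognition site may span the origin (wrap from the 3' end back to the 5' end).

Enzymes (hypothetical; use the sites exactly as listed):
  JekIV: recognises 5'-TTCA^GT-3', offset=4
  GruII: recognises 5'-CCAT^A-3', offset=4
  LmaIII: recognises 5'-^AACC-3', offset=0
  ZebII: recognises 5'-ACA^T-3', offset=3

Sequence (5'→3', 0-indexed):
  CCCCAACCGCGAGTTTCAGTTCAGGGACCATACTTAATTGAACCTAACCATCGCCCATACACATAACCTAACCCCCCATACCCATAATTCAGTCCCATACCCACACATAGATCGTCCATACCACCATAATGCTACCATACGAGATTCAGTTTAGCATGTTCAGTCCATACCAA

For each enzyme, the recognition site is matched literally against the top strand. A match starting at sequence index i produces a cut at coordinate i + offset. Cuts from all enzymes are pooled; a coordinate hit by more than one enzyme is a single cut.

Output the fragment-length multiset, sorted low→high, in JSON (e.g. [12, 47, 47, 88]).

[1,3,5,5,5,6,6,6,6,7,8,9,9,10,10,11,12,13,13,14,14]

Per-enzyme occurrences:
  JekIV TTCAGT/4: at [14, 87, 144, 158] ⇒ [18, 91, 148, 162]
  GruII CCATA/4: at [27, 54, 75, 81, 94, 115, 123, 134, 164] ⇒ [31, 58, 79, 85, 98, 119, 127, 138, 168]
  LmaIII AACC/0: at [4, 40, 45, 64, 69, 171] ⇒ [4, 40, 45, 64, 69, 171]
  ZebII ACAT/3: at [60, 104] ⇒ [63, 107]

All cut coordinates (distinct, sorted): [4, 18, 31, 40, 45, 58, 63, 64, 69, 79, 85, 91, 98, 107, 119, 127, 138, 148, 162, 168, 171]

Fragments:
  4→18: 14 bp
  18→31: 13 bp
  31→40: 9 bp
  40→45: 5 bp
  45→58: 13 bp
  58→63: 5 bp
  63→64: 1 bp
  64→69: 5 bp
  69→79: 10 bp
  79→85: 6 bp
  85→91: 6 bp
  91→98: 7 bp
  98→107: 9 bp
  107→119: 12 bp
  119→127: 8 bp
  127→138: 11 bp
  138→148: 10 bp
  148→162: 14 bp
  162→168: 6 bp
  168→171: 3 bp
  171→4 (wrap): 173-171+4 = 6 bp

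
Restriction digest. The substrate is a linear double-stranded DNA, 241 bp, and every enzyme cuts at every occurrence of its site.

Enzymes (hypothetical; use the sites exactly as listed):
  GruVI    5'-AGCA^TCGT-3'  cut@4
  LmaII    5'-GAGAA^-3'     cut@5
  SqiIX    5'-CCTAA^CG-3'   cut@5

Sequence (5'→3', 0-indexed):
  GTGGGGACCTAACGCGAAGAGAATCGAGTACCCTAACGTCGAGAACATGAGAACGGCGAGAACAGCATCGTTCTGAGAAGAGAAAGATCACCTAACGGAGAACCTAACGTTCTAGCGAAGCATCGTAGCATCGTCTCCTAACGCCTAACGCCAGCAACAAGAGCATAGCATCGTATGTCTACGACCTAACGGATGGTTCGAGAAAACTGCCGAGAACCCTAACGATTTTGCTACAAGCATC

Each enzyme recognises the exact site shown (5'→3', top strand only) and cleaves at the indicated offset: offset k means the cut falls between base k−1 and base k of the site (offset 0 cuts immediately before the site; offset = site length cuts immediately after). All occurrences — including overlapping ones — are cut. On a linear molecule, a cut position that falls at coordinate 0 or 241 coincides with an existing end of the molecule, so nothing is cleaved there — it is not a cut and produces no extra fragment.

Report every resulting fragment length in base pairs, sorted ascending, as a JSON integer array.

[5,5,5,6,7,7,8,8,9,9,11,11,11,12,12,12,13,15,15,19,19,22]

Site scan:
  GruVI (AGCATCGT, off=4): starts [63, 118, 126, 166] → cuts [67, 122, 130, 170]
  LmaII (GAGAA, off=5): starts [18, 40, 48, 57, 74, 79, 97, 199, 211] → cuts [23, 45, 53, 62, 79, 84, 102, 204, 216]
  SqiIX (CCTAACG, off=5): starts [7, 31, 90, 102, 136, 143, 184, 217] → cuts [12, 36, 95, 107, 141, 148, 189, 222]

All cut coordinates (distinct, sorted): [12, 23, 36, 45, 53, 62, 67, 79, 84, 95, 102, 107, 122, 130, 141, 148, 170, 189, 204, 216, 222]

Fragment lengths:
  [0,12): 12 bp
  [12,23): 11 bp
  [23,36): 13 bp
  [36,45): 9 bp
  [45,53): 8 bp
  [53,62): 9 bp
  [62,67): 5 bp
  [67,79): 12 bp
  [79,84): 5 bp
  [84,95): 11 bp
  [95,102): 7 bp
  [102,107): 5 bp
  [107,122): 15 bp
  [122,130): 8 bp
  [130,141): 11 bp
  [141,148): 7 bp
  [148,170): 22 bp
  [170,189): 19 bp
  [189,204): 15 bp
  [204,216): 12 bp
  [216,222): 6 bp
  [222,241): 19 bp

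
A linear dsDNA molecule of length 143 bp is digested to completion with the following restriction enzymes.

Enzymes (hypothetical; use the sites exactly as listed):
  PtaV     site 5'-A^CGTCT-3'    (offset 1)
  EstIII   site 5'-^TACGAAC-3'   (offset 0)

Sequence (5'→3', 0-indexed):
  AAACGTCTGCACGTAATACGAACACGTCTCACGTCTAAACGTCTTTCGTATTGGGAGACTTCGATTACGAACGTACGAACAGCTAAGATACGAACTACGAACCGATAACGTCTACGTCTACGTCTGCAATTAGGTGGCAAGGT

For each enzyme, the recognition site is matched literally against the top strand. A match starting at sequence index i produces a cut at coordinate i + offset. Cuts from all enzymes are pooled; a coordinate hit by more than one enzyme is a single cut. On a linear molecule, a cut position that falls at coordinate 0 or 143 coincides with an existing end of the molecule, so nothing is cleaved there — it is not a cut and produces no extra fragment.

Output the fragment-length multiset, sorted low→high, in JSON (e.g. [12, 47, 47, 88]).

[3,6,6,7,7,8,8,8,13,13,15,23,26]

Site scan:
  PtaV (ACGTCT, off=1): starts [2, 23, 30, 38, 107, 113, 119] → cuts [3, 24, 31, 39, 108, 114, 120]
  EstIII (TACGAAC, off=0): starts [16, 65, 73, 88, 95] → cuts [16, 65, 73, 88, 95]

All cut coordinates (distinct, sorted): [3, 16, 24, 31, 39, 65, 73, 88, 95, 108, 114, 120]

Fragments:
  [0,3): 3 bp
  [3,16): 13 bp
  [16,24): 8 bp
  [24,31): 7 bp
  [31,39): 8 bp
  [39,65): 26 bp
  [65,73): 8 bp
  [73,88): 15 bp
  [88,95): 7 bp
  [95,108): 13 bp
  [108,114): 6 bp
  [114,120): 6 bp
  [120,143): 23 bp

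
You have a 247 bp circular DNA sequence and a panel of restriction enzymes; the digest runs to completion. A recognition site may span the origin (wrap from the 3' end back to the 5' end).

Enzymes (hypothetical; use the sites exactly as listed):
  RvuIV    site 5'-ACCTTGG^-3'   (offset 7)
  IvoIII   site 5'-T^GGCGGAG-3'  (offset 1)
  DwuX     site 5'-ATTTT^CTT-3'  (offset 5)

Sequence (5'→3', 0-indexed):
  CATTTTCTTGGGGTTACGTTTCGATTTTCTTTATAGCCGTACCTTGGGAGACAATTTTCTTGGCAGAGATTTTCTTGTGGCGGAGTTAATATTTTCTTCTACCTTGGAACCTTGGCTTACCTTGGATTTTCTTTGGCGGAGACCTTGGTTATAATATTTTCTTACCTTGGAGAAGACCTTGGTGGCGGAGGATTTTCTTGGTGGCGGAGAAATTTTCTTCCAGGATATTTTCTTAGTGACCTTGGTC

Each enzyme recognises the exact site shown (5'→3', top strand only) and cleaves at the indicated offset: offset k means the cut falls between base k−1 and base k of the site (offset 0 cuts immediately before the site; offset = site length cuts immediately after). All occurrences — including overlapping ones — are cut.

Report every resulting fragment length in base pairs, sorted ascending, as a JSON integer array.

[1,4,5,5,6,8,8,10,10,11,12,12,12,13,14,14,14,15,15,17,19,22]

Site scan:
  RvuIV ACCTTGG/7: at [40, 100, 108, 118, 141, 163, 175, 238] ⇒ [47, 107, 115, 125, 148, 170, 182, 245]
  IvoIII TGGCGGAG/1: at [77, 133, 182, 201] ⇒ [78, 134, 183, 202]
  DwuX ATTTTCTT/5: at [1, 23, 53, 68, 90, 125, 155, 191, 211, 226] ⇒ [6, 28, 58, 73, 95, 130, 160, 196, 216, 231]

Pooled cuts: [6, 28, 47, 58, 73, 78, 95, 107, 115, 125, 130, 134, 148, 160, 170, 182, 183, 196, 202, 216, 231, 245]

Fragment lengths:
  6→28: 22 bp
  28→47: 19 bp
  47→58: 11 bp
  58→73: 15 bp
  73→78: 5 bp
  78→95: 17 bp
  95→107: 12 bp
  107→115: 8 bp
  115→125: 10 bp
  125→130: 5 bp
  130→134: 4 bp
  134→148: 14 bp
  148→160: 12 bp
  160→170: 10 bp
  170→182: 12 bp
  182→183: 1 bp
  183→196: 13 bp
  196→202: 6 bp
  202→216: 14 bp
  216→231: 15 bp
  231→245: 14 bp
  245→6 (wrap): 247-245+6 = 8 bp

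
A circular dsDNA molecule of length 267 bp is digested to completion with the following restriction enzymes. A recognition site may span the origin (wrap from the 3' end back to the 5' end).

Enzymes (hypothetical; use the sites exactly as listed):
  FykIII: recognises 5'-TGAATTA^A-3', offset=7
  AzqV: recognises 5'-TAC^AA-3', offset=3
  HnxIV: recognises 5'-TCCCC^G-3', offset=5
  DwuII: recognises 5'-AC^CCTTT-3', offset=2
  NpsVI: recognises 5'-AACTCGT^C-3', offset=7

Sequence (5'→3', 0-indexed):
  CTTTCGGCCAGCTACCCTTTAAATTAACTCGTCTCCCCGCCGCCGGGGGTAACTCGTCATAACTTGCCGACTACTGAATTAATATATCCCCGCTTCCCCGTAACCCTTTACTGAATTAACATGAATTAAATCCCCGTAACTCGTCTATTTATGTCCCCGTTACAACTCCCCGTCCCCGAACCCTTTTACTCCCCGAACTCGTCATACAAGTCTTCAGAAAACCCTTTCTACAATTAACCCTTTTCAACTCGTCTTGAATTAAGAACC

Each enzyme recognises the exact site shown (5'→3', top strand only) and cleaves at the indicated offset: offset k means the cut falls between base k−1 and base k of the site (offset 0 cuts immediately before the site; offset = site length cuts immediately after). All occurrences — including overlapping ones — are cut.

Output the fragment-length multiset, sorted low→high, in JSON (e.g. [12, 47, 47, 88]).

[4,5,5,5,5,6,6,7,7,8,8,8,9,9,9,10,10,13,14,14,14,15,16,17,19,24]

Site scan:
  FykIII TGAATTAA/7: at [74, 111, 121, 254] ⇒ [81, 118, 128, 261]
  AzqV TACAA/3: at [160, 204, 228] ⇒ [163, 207, 231]
  HnxIV TCCCCG/5: at [33, 86, 94, 130, 153, 166, 172, 189] ⇒ [38, 91, 99, 135, 158, 171, 177, 194]
  DwuII ACCCTTT/2: at [13, 102, 179, 220, 236, 264] ⇒ [15, 104, 181, 222, 238, 266]
  NpsVI AACTCGTC/7: at [25, 50, 137, 195, 245] ⇒ [32, 57, 144, 202, 252]

Pooled cuts: [15, 32, 38, 57, 81, 91, 99, 104, 118, 128, 135, 144, 158, 163, 171, 177, 181, 194, 202, 207, 222, 231, 238, 252, 261, 266]

Fragment lengths:
  15→32: 17 bp
  32→38: 6 bp
  38→57: 19 bp
  57→81: 24 bp
  81→91: 10 bp
  91→99: 8 bp
  99→104: 5 bp
  104→118: 14 bp
  118→128: 10 bp
  128→135: 7 bp
  135→144: 9 bp
  144→158: 14 bp
  158→163: 5 bp
  163→171: 8 bp
  171→177: 6 bp
  177→181: 4 bp
  181→194: 13 bp
  194→202: 8 bp
  202→207: 5 bp
  207→222: 15 bp
  222→231: 9 bp
  231→238: 7 bp
  238→252: 14 bp
  252→261: 9 bp
  261→266: 5 bp
  266→15 (wrap): 267-266+15 = 16 bp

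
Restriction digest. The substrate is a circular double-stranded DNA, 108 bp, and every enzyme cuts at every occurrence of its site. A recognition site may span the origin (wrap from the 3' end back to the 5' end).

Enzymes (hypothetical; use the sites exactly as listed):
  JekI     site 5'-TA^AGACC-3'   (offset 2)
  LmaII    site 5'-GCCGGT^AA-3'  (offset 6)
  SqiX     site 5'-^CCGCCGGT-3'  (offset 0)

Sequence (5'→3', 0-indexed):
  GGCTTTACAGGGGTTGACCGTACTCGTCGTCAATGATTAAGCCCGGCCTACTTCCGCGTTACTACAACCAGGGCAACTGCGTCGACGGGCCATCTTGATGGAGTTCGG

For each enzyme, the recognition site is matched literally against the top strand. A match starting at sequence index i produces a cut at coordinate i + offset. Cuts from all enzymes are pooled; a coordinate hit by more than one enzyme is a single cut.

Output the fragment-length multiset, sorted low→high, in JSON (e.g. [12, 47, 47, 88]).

Site scan:
  JekI (TAAGACC, off=2): no sites
  LmaII (GCCGGTAA, off=6): no sites
  SqiX (CCGCCGGT, off=0): no sites

All cut coordinates (distinct, sorted): ∅

Fragments:
  no cuts → one circular fragment of 108 bp

[108]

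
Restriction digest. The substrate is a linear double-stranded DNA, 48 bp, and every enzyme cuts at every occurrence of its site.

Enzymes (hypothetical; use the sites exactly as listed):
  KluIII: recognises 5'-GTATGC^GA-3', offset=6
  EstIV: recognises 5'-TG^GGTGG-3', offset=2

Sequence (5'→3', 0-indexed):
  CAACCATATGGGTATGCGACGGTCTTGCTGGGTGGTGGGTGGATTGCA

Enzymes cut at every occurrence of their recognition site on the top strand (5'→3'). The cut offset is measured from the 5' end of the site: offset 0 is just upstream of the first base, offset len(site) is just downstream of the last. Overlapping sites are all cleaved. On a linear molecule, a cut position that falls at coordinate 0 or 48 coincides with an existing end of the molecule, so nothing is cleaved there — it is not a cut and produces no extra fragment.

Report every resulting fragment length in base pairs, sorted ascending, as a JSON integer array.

Site scan:
  KluIII GTATGCGA/6: at [11] ⇒ [17]
  EstIV TGGGTGG/2: at [28, 35] ⇒ [30, 37]

All cut coordinates (distinct, sorted): [17, 30, 37]

Fragment lengths:
  [0,17): 17 bp
  [17,30): 13 bp
  [30,37): 7 bp
  [37,48): 11 bp

[7,11,13,17]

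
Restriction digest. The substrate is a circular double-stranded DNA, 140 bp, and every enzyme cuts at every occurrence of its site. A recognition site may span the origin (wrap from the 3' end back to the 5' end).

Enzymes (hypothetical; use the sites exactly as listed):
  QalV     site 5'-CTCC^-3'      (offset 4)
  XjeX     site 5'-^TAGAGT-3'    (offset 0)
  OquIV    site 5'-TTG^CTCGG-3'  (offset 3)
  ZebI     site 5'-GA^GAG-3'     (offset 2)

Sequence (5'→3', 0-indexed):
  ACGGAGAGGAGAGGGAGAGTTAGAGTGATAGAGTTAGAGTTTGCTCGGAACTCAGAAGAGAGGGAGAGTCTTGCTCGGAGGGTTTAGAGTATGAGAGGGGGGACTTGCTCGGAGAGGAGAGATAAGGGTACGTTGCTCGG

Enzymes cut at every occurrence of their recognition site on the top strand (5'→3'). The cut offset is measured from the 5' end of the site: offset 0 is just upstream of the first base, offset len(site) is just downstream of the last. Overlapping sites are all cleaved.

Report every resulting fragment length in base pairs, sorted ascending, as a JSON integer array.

[4,5,5,6,6,6,6,8,8,9,10,10,11,13,16,17]

Site scan:
  QalV (CTCC, off=4): no sites
  XjeX TAGAGT/0: at [20, 28, 34, 84] ⇒ [20, 28, 34, 84]
  OquIV TTGCTCGG/3: at [40, 70, 104, 132] ⇒ [43, 73, 107, 135]
  ZebI GAGAG/2: at [3, 8, 14, 57, 63, 92, 111, 116] ⇒ [5, 10, 16, 59, 65, 94, 113, 118]

Pooled cuts: [5, 10, 16, 20, 28, 34, 43, 59, 65, 73, 84, 94, 107, 113, 118, 135]

Fragment lengths:
  5→10: 5 bp
  10→16: 6 bp
  16→20: 4 bp
  20→28: 8 bp
  28→34: 6 bp
  34→43: 9 bp
  43→59: 16 bp
  59→65: 6 bp
  65→73: 8 bp
  73→84: 11 bp
  84→94: 10 bp
  94→107: 13 bp
  107→113: 6 bp
  113→118: 5 bp
  118→135: 17 bp
  135→5 (wrap): 140-135+5 = 10 bp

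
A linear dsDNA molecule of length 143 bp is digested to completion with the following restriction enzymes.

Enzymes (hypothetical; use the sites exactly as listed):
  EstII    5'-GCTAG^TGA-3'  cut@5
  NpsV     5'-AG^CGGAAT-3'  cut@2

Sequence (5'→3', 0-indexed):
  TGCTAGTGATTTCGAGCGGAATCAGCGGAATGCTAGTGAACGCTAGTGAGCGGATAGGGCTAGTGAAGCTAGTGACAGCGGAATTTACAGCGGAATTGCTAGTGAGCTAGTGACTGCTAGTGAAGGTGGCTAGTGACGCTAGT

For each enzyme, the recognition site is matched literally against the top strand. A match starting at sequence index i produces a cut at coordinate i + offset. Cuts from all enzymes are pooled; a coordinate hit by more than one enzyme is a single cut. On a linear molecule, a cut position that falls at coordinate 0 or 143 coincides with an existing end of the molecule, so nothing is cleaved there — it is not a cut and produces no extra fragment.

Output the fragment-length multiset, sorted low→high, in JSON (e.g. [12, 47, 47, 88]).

[6,6,8,9,9,10,10,10,10,11,12,12,13,17]

Per-enzyme occurrences:
  EstII GCTAGTGA/5: at [1, 31, 41, 58, 67, 97, 105, 115, 128] ⇒ [6, 36, 46, 63, 72, 102, 110, 120, 133]
  NpsV AGCGGAAT/2: at [14, 23, 76, 88] ⇒ [16, 25, 78, 90]

Pooled cuts: [6, 16, 25, 36, 46, 63, 72, 78, 90, 102, 110, 120, 133]

Fragment lengths:
  [0,6): 6 bp
  [6,16): 10 bp
  [16,25): 9 bp
  [25,36): 11 bp
  [36,46): 10 bp
  [46,63): 17 bp
  [63,72): 9 bp
  [72,78): 6 bp
  [78,90): 12 bp
  [90,102): 12 bp
  [102,110): 8 bp
  [110,120): 10 bp
  [120,133): 13 bp
  [133,143): 10 bp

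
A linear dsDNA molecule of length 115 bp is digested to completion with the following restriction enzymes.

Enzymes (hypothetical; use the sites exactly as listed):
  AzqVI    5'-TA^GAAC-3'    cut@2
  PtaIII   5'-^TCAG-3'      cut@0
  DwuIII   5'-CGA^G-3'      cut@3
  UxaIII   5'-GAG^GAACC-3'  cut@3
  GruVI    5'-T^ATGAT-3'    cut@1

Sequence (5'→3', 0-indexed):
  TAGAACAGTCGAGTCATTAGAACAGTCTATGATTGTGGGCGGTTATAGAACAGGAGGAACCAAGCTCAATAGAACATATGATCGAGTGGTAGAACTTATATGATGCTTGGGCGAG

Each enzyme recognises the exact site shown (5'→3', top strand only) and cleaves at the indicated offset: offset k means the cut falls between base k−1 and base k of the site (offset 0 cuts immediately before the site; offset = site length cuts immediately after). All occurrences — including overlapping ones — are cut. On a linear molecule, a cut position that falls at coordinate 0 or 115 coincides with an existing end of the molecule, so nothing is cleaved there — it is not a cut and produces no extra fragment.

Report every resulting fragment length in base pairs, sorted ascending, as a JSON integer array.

Per-enzyme occurrences:
  AzqVI (TAGAAC, off=2): starts [0, 17, 45, 69, 89] → cuts [2, 19, 47, 71, 91]
  PtaIII (TCAG, off=0): no sites
  DwuIII (CGAG, off=3): starts [9, 82, 111] → cuts [12, 85, 114]
  UxaIII (GAGGAACC, off=3): starts [53] → cuts [56]
  GruVI (TATGAT, off=1): starts [27, 76, 98] → cuts [28, 77, 99]

All cut coordinates (distinct, sorted): [2, 12, 19, 28, 47, 56, 71, 77, 85, 91, 99, 114]

Fragments:
  [0,2): 2 bp
  [2,12): 10 bp
  [12,19): 7 bp
  [19,28): 9 bp
  [28,47): 19 bp
  [47,56): 9 bp
  [56,71): 15 bp
  [71,77): 6 bp
  [77,85): 8 bp
  [85,91): 6 bp
  [91,99): 8 bp
  [99,114): 15 bp
  [114,115): 1 bp

[1,2,6,6,7,8,8,9,9,10,15,15,19]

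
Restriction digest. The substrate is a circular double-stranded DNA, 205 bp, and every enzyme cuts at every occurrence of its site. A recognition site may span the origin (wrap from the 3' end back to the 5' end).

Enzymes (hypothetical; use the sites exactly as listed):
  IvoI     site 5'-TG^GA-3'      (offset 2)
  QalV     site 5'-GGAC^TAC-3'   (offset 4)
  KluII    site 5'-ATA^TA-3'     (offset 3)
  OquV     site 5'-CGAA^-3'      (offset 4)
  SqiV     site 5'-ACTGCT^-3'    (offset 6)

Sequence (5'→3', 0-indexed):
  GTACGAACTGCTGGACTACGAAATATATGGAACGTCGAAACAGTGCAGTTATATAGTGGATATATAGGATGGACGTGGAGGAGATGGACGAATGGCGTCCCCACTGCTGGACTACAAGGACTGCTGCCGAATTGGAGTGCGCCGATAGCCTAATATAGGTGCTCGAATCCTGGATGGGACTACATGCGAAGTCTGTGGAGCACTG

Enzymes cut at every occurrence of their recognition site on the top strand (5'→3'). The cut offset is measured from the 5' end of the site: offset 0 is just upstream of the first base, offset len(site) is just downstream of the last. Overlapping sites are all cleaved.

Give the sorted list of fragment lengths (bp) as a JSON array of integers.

Site scan:
  IvoI TGGA/2: at [11, 27, 56, 69, 75, 84, 107, 132, 170, 195] ⇒ [13, 29, 58, 71, 77, 86, 109, 134, 172, 197]
  QalV GGACTAC/4: at [12, 108, 176] ⇒ [16, 112, 180]
  KluII ATATA/3: at [22, 50, 59, 61, 152] ⇒ [25, 53, 62, 64, 155]
  OquV CGAA/4: at [3, 18, 35, 88, 127, 163, 186] ⇒ [7, 22, 39, 92, 131, 167, 190]
  SqiV ACTGCT/6: at [6, 102, 119] ⇒ [12, 108, 125]

All cut coordinates (distinct, sorted): [7, 12, 13, 16, 22, 25, 29, 39, 53, 58, 62, 64, 71, 77, 86, 92, 108, 109, 112, 125, 131, 134, 155, 167, 172, 180, 190, 197]

Fragment lengths:
  7→12: 5 bp
  12→13: 1 bp
  13→16: 3 bp
  16→22: 6 bp
  22→25: 3 bp
  25→29: 4 bp
  29→39: 10 bp
  39→53: 14 bp
  53→58: 5 bp
  58→62: 4 bp
  62→64: 2 bp
  64→71: 7 bp
  71→77: 6 bp
  77→86: 9 bp
  86→92: 6 bp
  92→108: 16 bp
  108→109: 1 bp
  109→112: 3 bp
  112→125: 13 bp
  125→131: 6 bp
  131→134: 3 bp
  134→155: 21 bp
  155→167: 12 bp
  167→172: 5 bp
  172→180: 8 bp
  180→190: 10 bp
  190→197: 7 bp
  197→7 (wrap): 205-197+7 = 15 bp

[1,1,2,3,3,3,3,4,4,5,5,5,6,6,6,6,7,7,8,9,10,10,12,13,14,15,16,21]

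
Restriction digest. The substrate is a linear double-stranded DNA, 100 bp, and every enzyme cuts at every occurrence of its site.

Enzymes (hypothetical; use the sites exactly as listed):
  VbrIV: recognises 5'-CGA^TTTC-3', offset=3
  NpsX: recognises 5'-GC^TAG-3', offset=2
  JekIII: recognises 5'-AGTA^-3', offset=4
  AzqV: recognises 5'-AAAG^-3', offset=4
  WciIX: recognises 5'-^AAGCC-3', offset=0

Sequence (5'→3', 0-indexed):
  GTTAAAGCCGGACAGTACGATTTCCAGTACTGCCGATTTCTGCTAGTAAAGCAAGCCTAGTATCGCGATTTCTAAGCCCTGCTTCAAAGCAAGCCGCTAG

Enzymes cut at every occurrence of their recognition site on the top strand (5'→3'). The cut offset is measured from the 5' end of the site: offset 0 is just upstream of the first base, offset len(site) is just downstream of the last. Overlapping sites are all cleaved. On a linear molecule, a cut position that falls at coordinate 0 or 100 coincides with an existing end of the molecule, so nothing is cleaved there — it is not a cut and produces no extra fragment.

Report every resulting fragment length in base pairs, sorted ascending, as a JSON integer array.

Scan for sites:
  VbrIV (CGATTTC, off=3): starts [17, 33, 65] → cuts [20, 36, 68]
  NpsX (GCTAG, off=2): starts [41, 95] → cuts [43, 97]
  JekIII (AGTA, off=4): starts [13, 25, 44, 58] → cuts [17, 29, 48, 62]
  AzqV (AAAG, off=4): starts [3, 47, 85] → cuts [7, 51, 89]
  WciIX (AAGCC, off=0): starts [4, 52, 73, 90] → cuts [4, 52, 73, 90]

All cut coordinates (distinct, sorted): [4, 7, 17, 20, 29, 36, 43, 48, 51, 52, 62, 68, 73, 89, 90, 97]

Fragment lengths:
  [0,4): 4 bp
  [4,7): 3 bp
  [7,17): 10 bp
  [17,20): 3 bp
  [20,29): 9 bp
  [29,36): 7 bp
  [36,43): 7 bp
  [43,48): 5 bp
  [48,51): 3 bp
  [51,52): 1 bp
  [52,62): 10 bp
  [62,68): 6 bp
  [68,73): 5 bp
  [73,89): 16 bp
  [89,90): 1 bp
  [90,97): 7 bp
  [97,100): 3 bp

[1,1,3,3,3,3,4,5,5,6,7,7,7,9,10,10,16]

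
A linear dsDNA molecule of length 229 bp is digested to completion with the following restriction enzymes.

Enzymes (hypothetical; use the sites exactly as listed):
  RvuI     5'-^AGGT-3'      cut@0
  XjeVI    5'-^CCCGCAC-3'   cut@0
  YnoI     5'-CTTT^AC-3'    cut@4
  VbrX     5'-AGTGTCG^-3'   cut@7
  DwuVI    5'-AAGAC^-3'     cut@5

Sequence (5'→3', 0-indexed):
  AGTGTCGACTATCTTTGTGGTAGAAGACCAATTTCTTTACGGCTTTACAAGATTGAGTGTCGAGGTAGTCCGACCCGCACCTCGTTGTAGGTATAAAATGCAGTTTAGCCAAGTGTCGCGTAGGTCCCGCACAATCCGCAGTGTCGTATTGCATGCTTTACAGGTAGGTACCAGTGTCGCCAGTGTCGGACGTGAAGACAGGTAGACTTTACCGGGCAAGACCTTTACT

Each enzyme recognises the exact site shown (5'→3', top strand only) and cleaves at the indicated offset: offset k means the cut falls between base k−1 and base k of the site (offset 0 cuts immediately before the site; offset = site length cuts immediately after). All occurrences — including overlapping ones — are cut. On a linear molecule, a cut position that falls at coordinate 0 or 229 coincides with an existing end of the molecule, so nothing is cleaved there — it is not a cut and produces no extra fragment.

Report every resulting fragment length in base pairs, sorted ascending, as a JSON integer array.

Per-enzyme occurrences:
  RvuI AGGT/0: at [62, 88, 121, 161, 165, 199] ⇒ [62, 88, 121, 161, 165, 199]
  XjeVI CCCGCAC/0: at [73, 125] ⇒ [73, 125]
  YnoI CTTTAC/4: at [34, 42, 155, 206, 222] ⇒ [38, 46, 159, 210, 226]
  VbrX AGTGTCG/7: at [0, 55, 111, 139, 172, 181] ⇒ [7, 62, 118, 146, 179, 188]
  DwuVI AAGAC/5: at [23, 194, 217] ⇒ [28, 199, 222]

All cut coordinates (distinct, sorted): [7, 28, 38, 46, 62, 73, 88, 118, 121, 125, 146, 159, 161, 165, 179, 188, 199, 210, 222, 226]

Fragments:
  [0,7): 7 bp
  [7,28): 21 bp
  [28,38): 10 bp
  [38,46): 8 bp
  [46,62): 16 bp
  [62,73): 11 bp
  [73,88): 15 bp
  [88,118): 30 bp
  [118,121): 3 bp
  [121,125): 4 bp
  [125,146): 21 bp
  [146,159): 13 bp
  [159,161): 2 bp
  [161,165): 4 bp
  [165,179): 14 bp
  [179,188): 9 bp
  [188,199): 11 bp
  [199,210): 11 bp
  [210,222): 12 bp
  [222,226): 4 bp
  [226,229): 3 bp

[2,3,3,4,4,4,7,8,9,10,11,11,11,12,13,14,15,16,21,21,30]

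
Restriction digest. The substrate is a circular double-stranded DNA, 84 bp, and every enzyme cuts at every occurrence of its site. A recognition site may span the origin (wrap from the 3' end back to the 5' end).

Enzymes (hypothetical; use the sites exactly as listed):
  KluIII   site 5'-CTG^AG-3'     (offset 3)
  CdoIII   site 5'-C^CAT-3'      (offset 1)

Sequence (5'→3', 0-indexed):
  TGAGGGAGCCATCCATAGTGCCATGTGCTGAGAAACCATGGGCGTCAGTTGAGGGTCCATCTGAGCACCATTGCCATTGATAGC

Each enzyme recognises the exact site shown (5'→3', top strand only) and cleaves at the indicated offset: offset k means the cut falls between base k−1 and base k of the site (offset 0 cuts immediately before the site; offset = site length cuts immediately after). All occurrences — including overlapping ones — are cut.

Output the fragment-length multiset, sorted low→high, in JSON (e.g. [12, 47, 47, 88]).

Site scan:
  KluIII (CTGAG, off=3): starts [27, 60, 83] → cuts [2, 30, 63]
  CdoIII (CCAT, off=1): starts [8, 12, 20, 35, 56, 67, 73] → cuts [9, 13, 21, 36, 57, 68, 74]

All cut coordinates (distinct, sorted): [2, 9, 13, 21, 30, 36, 57, 63, 68, 74]

Fragment lengths:
  2→9: 7 bp
  9→13: 4 bp
  13→21: 8 bp
  21→30: 9 bp
  30→36: 6 bp
  36→57: 21 bp
  57→63: 6 bp
  63→68: 5 bp
  68→74: 6 bp
  74→2 (wrap): 84-74+2 = 12 bp

[4,5,6,6,6,7,8,9,12,21]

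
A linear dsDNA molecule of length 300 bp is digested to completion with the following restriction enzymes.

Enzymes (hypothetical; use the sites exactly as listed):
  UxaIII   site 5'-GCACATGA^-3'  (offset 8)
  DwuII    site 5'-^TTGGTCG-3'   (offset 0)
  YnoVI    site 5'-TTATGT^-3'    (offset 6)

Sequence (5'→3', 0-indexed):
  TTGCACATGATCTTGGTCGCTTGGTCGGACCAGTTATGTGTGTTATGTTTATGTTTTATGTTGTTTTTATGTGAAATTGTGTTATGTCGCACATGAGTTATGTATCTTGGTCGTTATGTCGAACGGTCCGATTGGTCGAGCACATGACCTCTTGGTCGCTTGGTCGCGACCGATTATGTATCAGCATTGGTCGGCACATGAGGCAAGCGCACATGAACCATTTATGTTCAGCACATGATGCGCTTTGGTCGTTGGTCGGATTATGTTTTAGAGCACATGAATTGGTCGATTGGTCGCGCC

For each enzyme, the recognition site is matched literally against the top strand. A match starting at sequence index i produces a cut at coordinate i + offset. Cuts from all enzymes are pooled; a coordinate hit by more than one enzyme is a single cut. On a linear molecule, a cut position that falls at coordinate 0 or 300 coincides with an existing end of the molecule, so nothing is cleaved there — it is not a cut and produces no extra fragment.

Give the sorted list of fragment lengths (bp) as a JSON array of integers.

[1,2,3,4,6,6,7,7,7,7,8,8,8,9,9,10,11,11,11,11,12,13,14,15,15,15,15,16,19,20]

Per-enzyme occurrences:
  UxaIII GCACATGA/8: at [2, 88, 139, 193, 208, 230, 272] ⇒ [10, 96, 147, 201, 216, 238, 280]
  DwuII TTGGTCG/0: at [12, 20, 106, 131, 151, 159, 186, 244, 251, 281, 289] ⇒ [12, 20, 106, 131, 151, 159, 186, 244, 251, 281, 289]
  YnoVI TTATGT/6: at [33, 42, 48, 55, 66, 81, 97, 113, 173, 221, 260] ⇒ [39, 48, 54, 61, 72, 87, 103, 119, 179, 227, 266]

Pooled cuts: [10, 12, 20, 39, 48, 54, 61, 72, 87, 96, 103, 106, 119, 131, 147, 151, 159, 179, 186, 201, 216, 227, 238, 244, 251, 266, 280, 281, 289]

Fragment lengths:
  [0,10): 10 bp
  [10,12): 2 bp
  [12,20): 8 bp
  [20,39): 19 bp
  [39,48): 9 bp
  [48,54): 6 bp
  [54,61): 7 bp
  [61,72): 11 bp
  [72,87): 15 bp
  [87,96): 9 bp
  [96,103): 7 bp
  [103,106): 3 bp
  [106,119): 13 bp
  [119,131): 12 bp
  [131,147): 16 bp
  [147,151): 4 bp
  [151,159): 8 bp
  [159,179): 20 bp
  [179,186): 7 bp
  [186,201): 15 bp
  [201,216): 15 bp
  [216,227): 11 bp
  [227,238): 11 bp
  [238,244): 6 bp
  [244,251): 7 bp
  [251,266): 15 bp
  [266,280): 14 bp
  [280,281): 1 bp
  [281,289): 8 bp
  [289,300): 11 bp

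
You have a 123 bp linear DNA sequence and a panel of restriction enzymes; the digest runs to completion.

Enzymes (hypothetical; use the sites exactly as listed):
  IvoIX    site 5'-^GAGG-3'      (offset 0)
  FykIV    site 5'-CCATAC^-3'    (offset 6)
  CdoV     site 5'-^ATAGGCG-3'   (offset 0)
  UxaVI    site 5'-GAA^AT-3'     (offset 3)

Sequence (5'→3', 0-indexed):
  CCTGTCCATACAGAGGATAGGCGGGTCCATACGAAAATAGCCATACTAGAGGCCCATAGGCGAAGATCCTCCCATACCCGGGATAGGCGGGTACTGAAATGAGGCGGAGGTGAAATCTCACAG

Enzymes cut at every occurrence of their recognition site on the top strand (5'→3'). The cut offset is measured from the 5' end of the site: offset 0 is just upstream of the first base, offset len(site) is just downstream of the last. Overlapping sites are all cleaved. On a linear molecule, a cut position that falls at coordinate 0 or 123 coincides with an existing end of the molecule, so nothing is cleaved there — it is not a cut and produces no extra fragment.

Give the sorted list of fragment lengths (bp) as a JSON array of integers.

[1,2,2,4,5,6,7,8,9,11,14,16,16,22]

Per-enzyme occurrences:
  IvoIX GAGG/0: at [12, 48, 100, 106] ⇒ [12, 48, 100, 106]
  FykIV CCATAC/6: at [5, 26, 40, 71] ⇒ [11, 32, 46, 77]
  CdoV ATAGGCG/0: at [16, 55, 82] ⇒ [16, 55, 82]
  UxaVI GAAAT/3: at [95, 111] ⇒ [98, 114]

All cut coordinates (distinct, sorted): [11, 12, 16, 32, 46, 48, 55, 77, 82, 98, 100, 106, 114]

Fragments:
  [0,11): 11 bp
  [11,12): 1 bp
  [12,16): 4 bp
  [16,32): 16 bp
  [32,46): 14 bp
  [46,48): 2 bp
  [48,55): 7 bp
  [55,77): 22 bp
  [77,82): 5 bp
  [82,98): 16 bp
  [98,100): 2 bp
  [100,106): 6 bp
  [106,114): 8 bp
  [114,123): 9 bp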